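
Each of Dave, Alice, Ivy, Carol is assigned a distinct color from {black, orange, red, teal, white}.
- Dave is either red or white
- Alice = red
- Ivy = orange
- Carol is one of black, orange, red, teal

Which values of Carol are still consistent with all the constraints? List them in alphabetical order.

black, teal

Alice has just one choice, so Alice = red. Eliminate red elsewhere: Dave, Carol.
Ivy has just one choice, so Ivy = orange. So Carol can't be orange.
Dave must be white (only option left).
No further eliminations apply; Carol can still be any of black, teal.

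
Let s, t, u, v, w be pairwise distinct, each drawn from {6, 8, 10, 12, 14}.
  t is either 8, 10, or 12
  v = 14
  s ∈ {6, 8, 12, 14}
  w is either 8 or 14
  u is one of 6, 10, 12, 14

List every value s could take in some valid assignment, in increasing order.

v's domain is down to {14}, so v = 14. Remove 14 from s, u, w.
w has just one choice, so w = 8. So s, t can't be 8.
No further eliminations apply; s can still be any of 6, 12.

6, 12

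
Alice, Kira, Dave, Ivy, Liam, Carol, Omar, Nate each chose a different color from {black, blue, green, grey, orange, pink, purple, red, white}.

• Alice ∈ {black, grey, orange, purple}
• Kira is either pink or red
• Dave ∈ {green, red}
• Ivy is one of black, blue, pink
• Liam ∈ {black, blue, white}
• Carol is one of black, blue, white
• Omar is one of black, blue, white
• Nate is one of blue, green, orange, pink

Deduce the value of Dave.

Liam, Carol, Omar between them cover only {black, blue, white} — a naked triple. Remove those values from Alice, Ivy, Nate.
Ivy's domain is down to {pink}, so Ivy = pink. Eliminate pink elsewhere: Kira, Nate.
Kira's domain is down to {red}, so Kira = red. Remove red from Dave.
So Dave = green.

green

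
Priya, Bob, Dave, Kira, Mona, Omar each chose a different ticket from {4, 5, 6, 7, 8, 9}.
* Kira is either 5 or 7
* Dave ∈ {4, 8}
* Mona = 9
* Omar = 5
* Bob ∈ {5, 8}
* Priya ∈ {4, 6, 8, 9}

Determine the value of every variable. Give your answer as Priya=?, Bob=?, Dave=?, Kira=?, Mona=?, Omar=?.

Priya=6, Bob=8, Dave=4, Kira=7, Mona=9, Omar=5

Mona's domain is down to {9}, so Mona = 9. Eliminate 9 elsewhere: Priya.
Omar's domain is down to {5}, so Omar = 5. Eliminate 5 elsewhere: Bob, Kira.
That leaves Bob = 8. Remove 8 from Priya, Dave.
Dave has just one choice, so Dave = 4. Eliminate 4 elsewhere: Priya.
Kira's domain is down to {7}, so Kira = 7.
That leaves Priya = 6.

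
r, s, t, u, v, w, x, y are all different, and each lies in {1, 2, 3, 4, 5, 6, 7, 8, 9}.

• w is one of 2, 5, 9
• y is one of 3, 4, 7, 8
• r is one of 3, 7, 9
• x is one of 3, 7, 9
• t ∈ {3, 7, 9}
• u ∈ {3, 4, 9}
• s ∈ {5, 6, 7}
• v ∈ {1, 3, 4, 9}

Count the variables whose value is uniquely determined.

3

r, t, x share exactly the 3 values {3, 7, 9}; by pigeonhole those values go to them, so strike 3, 7, 9 from s, u, v, w, y.
u must be 4 (only option left). Strike 4 from v, y.
That leaves v = 1.
That leaves y = 8.
Determined: u=4, v=1, y=8. The other variables each still have more than one consistent value. That makes 3.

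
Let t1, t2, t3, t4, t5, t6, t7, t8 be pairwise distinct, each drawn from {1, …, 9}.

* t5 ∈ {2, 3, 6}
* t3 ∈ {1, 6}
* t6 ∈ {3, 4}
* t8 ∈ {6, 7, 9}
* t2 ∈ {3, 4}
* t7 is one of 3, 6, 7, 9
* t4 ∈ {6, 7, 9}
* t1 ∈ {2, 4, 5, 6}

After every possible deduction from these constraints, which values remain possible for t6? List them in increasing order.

3, 4

The 8 variables together cover exactly {1, 2, 3, 4, 5, 6, 7, 9} — 8 values for 8 variables — and 1 appears only in t3's list, so t3 = 1.
Among the 7 still-open variables, 5 fits only t1 (and all 7 values in {2, 3, 4, 5, 6, 7, 9} must be used), so t1 = 5.
The 6 still-open variables together cover exactly {2, 3, 4, 6, 7, 9} — 6 values for 6 variables — and 2 appears only in t5's list, so t5 = 2.
The 2 variables t2 and t6 are confined to {3, 4}, which locks those values in; drop them from t7.
No further eliminations apply; t6 can still be any of 3, 4.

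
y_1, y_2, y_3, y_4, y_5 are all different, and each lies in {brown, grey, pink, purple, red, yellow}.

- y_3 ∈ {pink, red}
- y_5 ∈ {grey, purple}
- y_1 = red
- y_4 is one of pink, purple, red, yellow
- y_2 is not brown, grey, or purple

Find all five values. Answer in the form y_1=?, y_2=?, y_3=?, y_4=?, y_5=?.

y_1=red, y_2=yellow, y_3=pink, y_4=purple, y_5=grey

y_1 must be red (only option left). Eliminate red elsewhere: y_2, y_3, y_4.
y_3 must be pink (only option left). Remove pink from y_2, y_4.
y_2 has just one choice, so y_2 = yellow. So y_4 can't be yellow.
That leaves y_4 = purple. Strike purple from y_5.
y_5 must be grey (only option left).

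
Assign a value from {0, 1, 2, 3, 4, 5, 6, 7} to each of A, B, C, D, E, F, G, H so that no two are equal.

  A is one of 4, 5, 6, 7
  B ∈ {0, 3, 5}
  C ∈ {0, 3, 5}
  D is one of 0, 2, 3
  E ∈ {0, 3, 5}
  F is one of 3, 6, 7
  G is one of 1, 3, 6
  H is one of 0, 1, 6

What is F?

The 8 variables draw from only 8 values {0, 1, 2, 3, 4, 5, 6, 7}, so each is used; only D can be 2, hence D = 2.
The 7 still-open variables draw from only 7 values {0, 1, 3, 4, 5, 6, 7}, so each is used; only A can be 4, hence A = 4.
The 6 still-open variables together cover exactly {0, 1, 3, 5, 6, 7} — 6 values for 6 variables — and 7 appears only in F's list, so F = 7.

7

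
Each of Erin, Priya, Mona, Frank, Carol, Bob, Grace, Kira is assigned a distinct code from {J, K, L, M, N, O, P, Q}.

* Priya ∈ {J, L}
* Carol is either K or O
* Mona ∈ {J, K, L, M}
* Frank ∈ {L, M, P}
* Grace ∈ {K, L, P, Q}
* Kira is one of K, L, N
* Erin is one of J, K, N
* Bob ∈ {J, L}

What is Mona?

M

The 8 variables draw from only 8 values {J, K, L, M, N, O, P, Q}, so each is used; only Carol can be O, hence Carol = O.
The 7 still-open variables draw from only 7 values {J, K, L, M, N, P, Q}, so each is used; only Grace can be Q, hence Grace = Q.
The 6 still-open variables draw from only 6 values {J, K, L, M, N, P}, so each is used; only Frank can be P, hence Frank = P.
Among the 5 still-open variables, M fits only Mona (and all 5 values in {J, K, L, M, N} must be used), so Mona = M.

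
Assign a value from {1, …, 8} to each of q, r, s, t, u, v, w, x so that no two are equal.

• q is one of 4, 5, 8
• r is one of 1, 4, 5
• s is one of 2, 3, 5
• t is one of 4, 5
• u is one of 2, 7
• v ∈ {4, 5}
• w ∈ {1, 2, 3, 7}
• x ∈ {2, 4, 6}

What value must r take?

The 8 variables together cover exactly {1, 2, 3, 4, 5, 6, 7, 8} — 8 values for 8 variables — and 6 appears only in x's list, so x = 6.
Among the 7 still-open variables, 8 fits only q (and all 7 values in {1, 2, 3, 4, 5, 7, 8} must be used), so q = 8.
t and v share exactly the 2 values {4, 5}; by pigeonhole those values go to them, so strike 4, 5 from r, s.
So r = 1.

1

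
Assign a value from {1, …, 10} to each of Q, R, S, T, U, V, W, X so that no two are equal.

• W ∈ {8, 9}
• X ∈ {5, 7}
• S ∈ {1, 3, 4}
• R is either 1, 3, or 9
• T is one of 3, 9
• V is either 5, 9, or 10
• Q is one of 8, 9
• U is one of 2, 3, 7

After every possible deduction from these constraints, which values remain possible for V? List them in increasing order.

5, 10

The 2 variables Q and W are confined to {8, 9}, which locks those values in; drop them from R, T, V.
T must be 3 (only option left). Strike 3 from R, S, U.
R's domain is down to {1}, so R = 1. Eliminate 1 elsewhere: S.
S must be 4 (only option left).
No further eliminations apply; V can still be any of 5, 10.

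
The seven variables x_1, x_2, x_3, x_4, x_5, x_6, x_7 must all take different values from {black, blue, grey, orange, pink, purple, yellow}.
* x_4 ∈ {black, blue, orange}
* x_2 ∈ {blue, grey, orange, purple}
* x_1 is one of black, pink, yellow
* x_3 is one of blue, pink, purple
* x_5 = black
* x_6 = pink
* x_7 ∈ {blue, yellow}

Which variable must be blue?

x_7

x_5 must be black (only option left). Eliminate black elsewhere: x_1, x_4.
x_6's domain is down to {pink}, so x_6 = pink. Eliminate pink elsewhere: x_1, x_3.
x_1 has just one choice, so x_1 = yellow. Remove yellow from x_7.
So blue goes to x_7.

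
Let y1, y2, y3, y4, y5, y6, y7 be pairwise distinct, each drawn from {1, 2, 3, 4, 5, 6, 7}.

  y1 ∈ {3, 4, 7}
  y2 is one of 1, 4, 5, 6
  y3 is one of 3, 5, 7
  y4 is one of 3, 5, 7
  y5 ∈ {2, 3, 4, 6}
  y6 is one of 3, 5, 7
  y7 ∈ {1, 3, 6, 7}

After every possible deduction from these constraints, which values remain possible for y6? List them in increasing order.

The 7 variables together cover exactly {1, 2, 3, 4, 5, 6, 7} — 7 values for 7 variables — and 2 appears only in y5's list, so y5 = 2.
The 3 variables y3, y4, y6 are confined to {3, 5, 7}, which locks those values in; drop them from y1, y2, y7.
y1's domain is down to {4}, so y1 = 4. Eliminate 4 elsewhere: y2.
No further eliminations apply; y6 can still be any of 3, 5, 7.

3, 5, 7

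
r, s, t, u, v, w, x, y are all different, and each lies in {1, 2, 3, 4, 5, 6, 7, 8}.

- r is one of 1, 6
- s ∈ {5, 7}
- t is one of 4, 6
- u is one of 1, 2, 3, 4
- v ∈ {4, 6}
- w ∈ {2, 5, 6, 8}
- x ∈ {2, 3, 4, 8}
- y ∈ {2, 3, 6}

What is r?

1

The 8 variables draw from only 8 values {1, 2, 3, 4, 5, 6, 7, 8}, so each is used; only s can be 7, hence s = 7.
Among the 7 still-open variables, 5 fits only w (and all 7 values in {1, 2, 3, 4, 5, 6, 8} must be used), so w = 5.
Among the 6 still-open variables, 8 fits only x (and all 6 values in {1, 2, 3, 4, 6, 8} must be used), so x = 8.
t and v share exactly the 2 values {4, 6}; by pigeonhole those values go to them, so strike 4, 6 from r, u, y.
So r = 1.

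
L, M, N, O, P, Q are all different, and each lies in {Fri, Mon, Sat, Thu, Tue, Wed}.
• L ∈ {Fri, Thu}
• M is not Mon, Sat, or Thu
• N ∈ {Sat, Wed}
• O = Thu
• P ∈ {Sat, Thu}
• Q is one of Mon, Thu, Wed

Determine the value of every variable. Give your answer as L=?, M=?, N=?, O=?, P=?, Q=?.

L=Fri, M=Tue, N=Wed, O=Thu, P=Sat, Q=Mon

O's domain is down to {Thu}, so O = Thu. So L, P, Q can't be Thu.
That leaves P = Sat. Remove Sat from N.
L has just one choice, so L = Fri. So M can't be Fri.
N's domain is down to {Wed}, so N = Wed. Remove Wed from M, Q.
Q has just one choice, so Q = Mon.
That leaves M = Tue.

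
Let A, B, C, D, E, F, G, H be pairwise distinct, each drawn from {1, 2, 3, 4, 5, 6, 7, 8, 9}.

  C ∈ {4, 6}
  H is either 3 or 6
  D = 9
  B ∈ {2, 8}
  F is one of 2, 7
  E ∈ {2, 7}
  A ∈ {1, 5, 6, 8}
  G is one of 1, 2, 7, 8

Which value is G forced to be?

1

D has just one choice, so D = 9.
E and F share exactly the 2 values {2, 7}; by pigeonhole those values go to them, so strike 2, 7 from B, G.
That leaves B = 8. Strike 8 from A, G.
So G = 1.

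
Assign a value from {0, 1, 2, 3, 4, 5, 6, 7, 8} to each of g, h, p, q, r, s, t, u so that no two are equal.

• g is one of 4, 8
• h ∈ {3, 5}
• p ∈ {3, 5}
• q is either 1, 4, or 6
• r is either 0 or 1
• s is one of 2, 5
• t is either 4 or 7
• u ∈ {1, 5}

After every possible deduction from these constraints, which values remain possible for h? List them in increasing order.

3, 5

h and p share exactly the 2 values {3, 5}; by pigeonhole those values go to them, so strike 3, 5 from s, u.
s must be 2 (only option left).
u must be 1 (only option left). Remove 1 from q, r.
That leaves r = 0.
No further eliminations apply; h can still be any of 3, 5.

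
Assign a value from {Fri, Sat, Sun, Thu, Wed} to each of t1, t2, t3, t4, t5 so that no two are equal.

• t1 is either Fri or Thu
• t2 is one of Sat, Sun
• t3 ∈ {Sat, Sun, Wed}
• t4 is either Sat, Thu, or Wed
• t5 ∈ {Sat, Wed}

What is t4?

The 5 variables draw from only 5 values {Fri, Sat, Sun, Thu, Wed}, so each is used; only t1 can be Fri, hence t1 = Fri.
The 4 still-open variables draw from only 4 values {Sat, Sun, Thu, Wed}, so each is used; only t4 can be Thu, hence t4 = Thu.

Thu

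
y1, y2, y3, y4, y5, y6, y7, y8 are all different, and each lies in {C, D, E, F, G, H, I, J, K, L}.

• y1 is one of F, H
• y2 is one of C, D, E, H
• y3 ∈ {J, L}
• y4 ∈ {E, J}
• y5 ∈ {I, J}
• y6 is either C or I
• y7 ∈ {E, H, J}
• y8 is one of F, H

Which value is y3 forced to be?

Among the 8 variables, D fits only y2 (and all 8 values in {C, D, E, F, H, I, J, L} must be used), so y2 = D.
Among the 7 still-open variables, C fits only y6 (and all 7 values in {C, E, F, H, I, J, L} must be used), so y6 = C.
Among the 6 still-open variables, I fits only y5 (and all 6 values in {E, F, H, I, J, L} must be used), so y5 = I.
Among the 5 still-open variables, L fits only y3 (and all 5 values in {E, F, H, J, L} must be used), so y3 = L.

L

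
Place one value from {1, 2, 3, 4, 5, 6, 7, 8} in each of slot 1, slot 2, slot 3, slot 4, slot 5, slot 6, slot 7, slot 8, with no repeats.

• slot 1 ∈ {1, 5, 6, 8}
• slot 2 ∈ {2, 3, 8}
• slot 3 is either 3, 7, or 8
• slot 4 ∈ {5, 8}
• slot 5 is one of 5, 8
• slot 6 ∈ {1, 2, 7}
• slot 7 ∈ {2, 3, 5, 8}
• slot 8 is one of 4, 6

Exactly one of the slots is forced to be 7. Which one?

Among the 8 variables, 4 fits only slot 8 (and all 8 values in {1, 2, 3, 4, 5, 6, 7, 8} must be used), so slot 8 = 4.
The 7 still-open variables draw from only 7 values {1, 2, 3, 5, 6, 7, 8}, so each is used; only slot 1 can be 6, hence slot 1 = 6.
The 6 still-open variables draw from only 6 values {1, 2, 3, 5, 7, 8}, so each is used; only slot 6 can be 1, hence slot 6 = 1.
The 5 still-open variables together cover exactly {2, 3, 5, 7, 8} — 5 values for 5 variables — and 7 appears only in slot 3's list, so slot 3 = 7.

slot 3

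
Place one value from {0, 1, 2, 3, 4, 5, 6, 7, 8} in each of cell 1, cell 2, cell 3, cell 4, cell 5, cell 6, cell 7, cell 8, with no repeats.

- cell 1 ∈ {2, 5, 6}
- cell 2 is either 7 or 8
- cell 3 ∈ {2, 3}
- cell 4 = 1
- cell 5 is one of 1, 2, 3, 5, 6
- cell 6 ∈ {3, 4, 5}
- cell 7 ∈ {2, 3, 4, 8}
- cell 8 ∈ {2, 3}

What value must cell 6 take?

4

cell 4 must be 1 (only option left). Remove 1 from cell 5.
The 7 still-open variables draw from only 7 values {2, 3, 4, 5, 6, 7, 8}, so each is used; only cell 2 can be 7, hence cell 2 = 7.
Among the 6 still-open variables, 8 fits only cell 7 (and all 6 values in {2, 3, 4, 5, 6, 8} must be used), so cell 7 = 8.
The 5 still-open variables draw from only 5 values {2, 3, 4, 5, 6}, so each is used; only cell 6 can be 4, hence cell 6 = 4.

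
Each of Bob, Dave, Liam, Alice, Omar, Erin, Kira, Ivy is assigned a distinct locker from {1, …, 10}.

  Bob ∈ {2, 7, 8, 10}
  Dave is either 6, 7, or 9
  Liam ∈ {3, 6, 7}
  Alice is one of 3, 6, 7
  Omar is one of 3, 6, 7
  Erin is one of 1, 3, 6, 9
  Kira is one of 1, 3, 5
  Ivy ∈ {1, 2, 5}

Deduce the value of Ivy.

Liam, Alice, Omar share exactly the 3 values {3, 6, 7}; by pigeonhole those values go to them, so strike 3, 6, 7 from Bob, Dave, Erin, Kira.
Dave has just one choice, so Dave = 9. Eliminate 9 elsewhere: Erin.
Erin's domain is down to {1}, so Erin = 1. So Kira, Ivy can't be 1.
Kira has just one choice, so Kira = 5. Remove 5 from Ivy.
So Ivy = 2.

2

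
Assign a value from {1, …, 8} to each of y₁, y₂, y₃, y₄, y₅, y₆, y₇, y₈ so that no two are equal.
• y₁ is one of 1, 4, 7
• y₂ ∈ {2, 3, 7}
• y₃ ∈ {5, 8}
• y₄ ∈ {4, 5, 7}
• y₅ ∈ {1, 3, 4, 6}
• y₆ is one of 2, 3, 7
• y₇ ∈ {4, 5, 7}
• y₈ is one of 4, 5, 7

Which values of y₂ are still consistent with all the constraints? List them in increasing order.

2, 3

The 8 variables together cover exactly {1, 2, 3, 4, 5, 6, 7, 8} — 8 values for 8 variables — and 6 appears only in y₅'s list, so y₅ = 6.
Among the 7 still-open variables, 1 fits only y₁ (and all 7 values in {1, 2, 3, 4, 5, 7, 8} must be used), so y₁ = 1.
The 6 still-open variables together cover exactly {2, 3, 4, 5, 7, 8} — 6 values for 6 variables — and 8 appears only in y₃'s list, so y₃ = 8.
The 3 variables y₄, y₇, y₈ are confined to {4, 5, 7}, which locks those values in; drop them from y₂, y₆.
No further eliminations apply; y₂ can still be any of 2, 3.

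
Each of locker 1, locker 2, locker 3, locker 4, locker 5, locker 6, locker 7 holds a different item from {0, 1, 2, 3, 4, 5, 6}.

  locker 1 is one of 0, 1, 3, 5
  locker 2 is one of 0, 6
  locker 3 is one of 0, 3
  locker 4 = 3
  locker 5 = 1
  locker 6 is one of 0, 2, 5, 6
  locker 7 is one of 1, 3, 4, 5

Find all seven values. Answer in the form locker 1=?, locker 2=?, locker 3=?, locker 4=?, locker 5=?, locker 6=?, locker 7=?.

locker 4's domain is down to {3}, so locker 4 = 3. So locker 1, locker 3, locker 7 can't be 3.
locker 5's domain is down to {1}, so locker 5 = 1. So locker 1, locker 7 can't be 1.
That leaves locker 3 = 0. Eliminate 0 elsewhere: locker 1, locker 2, locker 6.
locker 1 has just one choice, so locker 1 = 5. Remove 5 from locker 6, locker 7.
That leaves locker 2 = 6. So locker 6 can't be 6.
locker 6 must be 2 (only option left).
locker 7 must be 4 (only option left).

locker 1=5, locker 2=6, locker 3=0, locker 4=3, locker 5=1, locker 6=2, locker 7=4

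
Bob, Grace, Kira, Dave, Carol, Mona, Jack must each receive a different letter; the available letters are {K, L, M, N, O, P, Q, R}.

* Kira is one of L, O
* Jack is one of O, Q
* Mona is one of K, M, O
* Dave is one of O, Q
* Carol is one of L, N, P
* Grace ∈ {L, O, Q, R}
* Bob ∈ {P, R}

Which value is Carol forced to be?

N

Dave and Jack share exactly the 2 values {O, Q}; by pigeonhole those values go to them, so strike O, Q from Grace, Kira, Mona.
Kira's domain is down to {L}, so Kira = L. Remove L from Grace, Carol.
Grace's domain is down to {R}, so Grace = R. Remove R from Bob.
Bob's domain is down to {P}, so Bob = P. So Carol can't be P.
So Carol = N.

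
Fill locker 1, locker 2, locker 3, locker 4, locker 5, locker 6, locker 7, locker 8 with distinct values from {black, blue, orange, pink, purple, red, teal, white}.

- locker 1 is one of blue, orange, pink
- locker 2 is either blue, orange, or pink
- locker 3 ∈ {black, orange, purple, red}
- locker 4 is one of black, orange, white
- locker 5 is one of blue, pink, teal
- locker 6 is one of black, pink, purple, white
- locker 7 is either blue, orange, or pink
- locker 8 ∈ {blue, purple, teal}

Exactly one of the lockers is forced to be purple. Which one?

The 8 variables draw from only 8 values {black, blue, orange, pink, purple, red, teal, white}, so each is used; only locker 3 can be red, hence locker 3 = red.
locker 1, locker 2, locker 7 share exactly the 3 values {blue, orange, pink}; by pigeonhole those values go to them, so strike blue, orange, pink from locker 4, locker 5, locker 6, locker 8.
locker 5's domain is down to {teal}, so locker 5 = teal. So locker 8 can't be teal.
So purple goes to locker 8.

locker 8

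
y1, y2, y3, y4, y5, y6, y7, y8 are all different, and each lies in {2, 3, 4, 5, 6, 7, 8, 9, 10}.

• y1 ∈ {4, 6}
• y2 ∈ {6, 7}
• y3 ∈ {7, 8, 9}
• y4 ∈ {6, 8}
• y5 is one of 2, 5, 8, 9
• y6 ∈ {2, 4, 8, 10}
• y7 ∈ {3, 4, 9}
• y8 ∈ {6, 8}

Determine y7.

3

y4 and y8 share exactly the 2 values {6, 8}; by pigeonhole those values go to them, so strike 6, 8 from y1, y2, y3, y5, y6.
y1's domain is down to {4}, so y1 = 4. Eliminate 4 elsewhere: y6, y7.
That leaves y2 = 7. Remove 7 from y3.
y3 has just one choice, so y3 = 9. Eliminate 9 elsewhere: y5, y7.
So y7 = 3.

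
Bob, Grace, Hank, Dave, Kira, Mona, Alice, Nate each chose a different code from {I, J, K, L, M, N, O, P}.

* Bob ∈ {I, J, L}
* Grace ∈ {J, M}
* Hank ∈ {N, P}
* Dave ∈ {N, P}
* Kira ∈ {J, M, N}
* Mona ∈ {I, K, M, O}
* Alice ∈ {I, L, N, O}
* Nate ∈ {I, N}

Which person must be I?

The 8 variables draw from only 8 values {I, J, K, L, M, N, O, P}, so each is used; only Mona can be K, hence Mona = K.
The 7 still-open variables draw from only 7 values {I, J, L, M, N, O, P}, so each is used; only Alice can be O, hence Alice = O.
The 6 still-open variables together cover exactly {I, J, L, M, N, P} — 6 values for 6 variables — and L appears only in Bob's list, so Bob = L.
The 5 still-open variables together cover exactly {I, J, M, N, P} — 5 values for 5 variables — and I appears only in Nate's list, so Nate = I.

Nate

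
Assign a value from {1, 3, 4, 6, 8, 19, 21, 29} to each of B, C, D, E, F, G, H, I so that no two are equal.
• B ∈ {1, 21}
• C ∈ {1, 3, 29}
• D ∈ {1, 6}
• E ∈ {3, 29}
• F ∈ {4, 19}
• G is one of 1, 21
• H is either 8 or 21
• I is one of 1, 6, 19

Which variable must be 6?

D

The 8 variables together cover exactly {1, 3, 4, 6, 8, 19, 21, 29} — 8 values for 8 variables — and 4 appears only in F's list, so F = 4.
Among the 7 still-open variables, 8 fits only H (and all 7 values in {1, 3, 6, 8, 19, 21, 29} must be used), so H = 8.
The 6 still-open variables draw from only 6 values {1, 3, 6, 19, 21, 29}, so each is used; only I can be 19, hence I = 19.
Among the 5 still-open variables, 6 fits only D (and all 5 values in {1, 3, 6, 21, 29} must be used), so D = 6.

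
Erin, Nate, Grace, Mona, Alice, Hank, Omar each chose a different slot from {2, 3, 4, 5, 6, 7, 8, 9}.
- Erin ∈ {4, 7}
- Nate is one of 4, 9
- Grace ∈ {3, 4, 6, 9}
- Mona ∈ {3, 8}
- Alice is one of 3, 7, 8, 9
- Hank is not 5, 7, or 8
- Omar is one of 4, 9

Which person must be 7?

Erin

The 7 variables together cover exactly {2, 3, 4, 6, 7, 8, 9} — 7 values for 7 variables — and 2 appears only in Hank's list, so Hank = 2.
The 6 still-open variables together cover exactly {3, 4, 6, 7, 8, 9} — 6 values for 6 variables — and 6 appears only in Grace's list, so Grace = 6.
Nate and Omar between them cover only {4, 9} — a naked pair. Remove those values from Erin, Alice.
So 7 goes to Erin.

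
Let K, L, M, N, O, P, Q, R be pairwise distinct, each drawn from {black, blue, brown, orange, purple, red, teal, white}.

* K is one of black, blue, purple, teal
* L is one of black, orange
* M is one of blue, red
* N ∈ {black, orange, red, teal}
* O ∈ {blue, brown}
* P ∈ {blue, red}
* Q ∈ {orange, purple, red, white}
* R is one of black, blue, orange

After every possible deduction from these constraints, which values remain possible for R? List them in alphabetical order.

black, orange

The 8 variables together cover exactly {black, blue, brown, orange, purple, red, teal, white} — 8 values for 8 variables — and brown appears only in O's list, so O = brown.
The 7 still-open variables draw from only 7 values {black, blue, orange, purple, red, teal, white}, so each is used; only Q can be white, hence Q = white.
The 6 still-open variables together cover exactly {black, blue, orange, purple, red, teal} — 6 values for 6 variables — and purple appears only in K's list, so K = purple.
The 5 still-open variables together cover exactly {black, blue, orange, red, teal} — 5 values for 5 variables — and teal appears only in N's list, so N = teal.
M and P between them cover only {blue, red} — a naked pair. Remove those values from R.
No further eliminations apply; R can still be any of black, orange.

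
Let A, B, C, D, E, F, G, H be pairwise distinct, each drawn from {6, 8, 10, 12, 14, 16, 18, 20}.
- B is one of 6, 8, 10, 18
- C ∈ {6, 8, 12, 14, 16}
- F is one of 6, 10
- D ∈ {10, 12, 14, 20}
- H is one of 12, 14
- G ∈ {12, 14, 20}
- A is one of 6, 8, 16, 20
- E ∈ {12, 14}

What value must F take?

Among the 8 variables, 18 fits only B (and all 8 values in {6, 8, 10, 12, 14, 16, 18, 20} must be used), so B = 18.
E and H between them cover only {12, 14} — a naked pair. Remove those values from C, D, G.
G has just one choice, so G = 20. So A, D can't be 20.
That leaves D = 10. Eliminate 10 elsewhere: F.
So F = 6.

6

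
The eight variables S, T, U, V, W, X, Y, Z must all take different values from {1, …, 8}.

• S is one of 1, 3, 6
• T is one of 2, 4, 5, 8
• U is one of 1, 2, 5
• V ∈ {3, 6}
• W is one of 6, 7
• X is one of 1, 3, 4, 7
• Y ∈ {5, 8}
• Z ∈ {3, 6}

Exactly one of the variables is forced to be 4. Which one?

X

V and Z share exactly the 2 values {3, 6}; by pigeonhole those values go to them, so strike 3, 6 from S, W, X.
S has just one choice, so S = 1. Strike 1 from U, X.
That leaves W = 7. Strike 7 from X.
So 4 goes to X.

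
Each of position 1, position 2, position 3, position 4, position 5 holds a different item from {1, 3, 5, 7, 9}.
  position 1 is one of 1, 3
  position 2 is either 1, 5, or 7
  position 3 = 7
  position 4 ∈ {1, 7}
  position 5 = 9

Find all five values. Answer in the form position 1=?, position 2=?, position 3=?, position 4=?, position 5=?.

position 1=3, position 2=5, position 3=7, position 4=1, position 5=9

position 3 must be 7 (only option left). So position 2, position 4 can't be 7.
That leaves position 4 = 1. Remove 1 from position 1, position 2.
position 5 must be 9 (only option left).
position 1's domain is down to {3}, so position 1 = 3.
position 2 must be 5 (only option left).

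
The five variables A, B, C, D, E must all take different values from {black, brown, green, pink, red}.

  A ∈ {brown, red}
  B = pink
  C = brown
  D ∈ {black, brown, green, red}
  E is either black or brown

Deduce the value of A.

red

B must be pink (only option left).
C must be brown (only option left). So A, D, E can't be brown.
So A = red.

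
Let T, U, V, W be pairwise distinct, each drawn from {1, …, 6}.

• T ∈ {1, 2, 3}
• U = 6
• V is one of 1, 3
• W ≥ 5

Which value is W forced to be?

U must be 6 (only option left). Eliminate 6 elsewhere: W.
So W = 5.

5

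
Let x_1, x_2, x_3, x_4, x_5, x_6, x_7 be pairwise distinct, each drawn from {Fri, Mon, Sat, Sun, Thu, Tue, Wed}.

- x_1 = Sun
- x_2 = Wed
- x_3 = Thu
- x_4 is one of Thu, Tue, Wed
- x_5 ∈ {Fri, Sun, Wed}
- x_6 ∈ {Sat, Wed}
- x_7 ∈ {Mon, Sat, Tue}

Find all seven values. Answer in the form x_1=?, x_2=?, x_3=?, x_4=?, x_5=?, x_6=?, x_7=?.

x_1 must be Sun (only option left). Eliminate Sun elsewhere: x_5.
That leaves x_2 = Wed. Eliminate Wed elsewhere: x_4, x_5, x_6.
x_3 must be Thu (only option left). So x_4 can't be Thu.
x_4 has just one choice, so x_4 = Tue. Eliminate Tue elsewhere: x_7.
x_5's domain is down to {Fri}, so x_5 = Fri.
x_6 has just one choice, so x_6 = Sat. So x_7 can't be Sat.
x_7 must be Mon (only option left).

x_1=Sun, x_2=Wed, x_3=Thu, x_4=Tue, x_5=Fri, x_6=Sat, x_7=Mon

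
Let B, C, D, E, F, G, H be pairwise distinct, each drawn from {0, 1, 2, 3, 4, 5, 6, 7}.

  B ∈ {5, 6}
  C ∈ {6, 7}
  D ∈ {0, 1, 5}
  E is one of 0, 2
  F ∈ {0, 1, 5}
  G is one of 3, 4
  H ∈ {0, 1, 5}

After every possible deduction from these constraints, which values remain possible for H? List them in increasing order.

The 3 variables D, F, H are confined to {0, 1, 5}, which locks those values in; drop them from B, E.
B has just one choice, so B = 6. Strike 6 from C.
C's domain is down to {7}, so C = 7.
That leaves E = 2.
No further eliminations apply; H can still be any of 0, 1, 5.

0, 1, 5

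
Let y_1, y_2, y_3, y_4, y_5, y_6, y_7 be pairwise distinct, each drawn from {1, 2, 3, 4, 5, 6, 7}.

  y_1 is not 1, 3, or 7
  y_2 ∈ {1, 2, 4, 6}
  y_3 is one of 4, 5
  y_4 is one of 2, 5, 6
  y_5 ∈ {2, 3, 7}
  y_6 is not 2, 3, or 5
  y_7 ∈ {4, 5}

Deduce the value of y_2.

1

The 7 variables together cover exactly {1, 2, 3, 4, 5, 6, 7} — 7 values for 7 variables — and 3 appears only in y_5's list, so y_5 = 3.
The 6 still-open variables together cover exactly {1, 2, 4, 5, 6, 7} — 6 values for 6 variables — and 7 appears only in y_6's list, so y_6 = 7.
The 5 still-open variables together cover exactly {1, 2, 4, 5, 6} — 5 values for 5 variables — and 1 appears only in y_2's list, so y_2 = 1.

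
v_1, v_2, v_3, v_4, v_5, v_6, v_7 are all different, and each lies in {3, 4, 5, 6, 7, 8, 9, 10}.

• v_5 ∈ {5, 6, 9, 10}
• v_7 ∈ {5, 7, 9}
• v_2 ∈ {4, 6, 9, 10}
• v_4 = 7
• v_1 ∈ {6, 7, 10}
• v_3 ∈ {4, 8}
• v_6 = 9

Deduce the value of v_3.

v_4 has just one choice, so v_4 = 7. Strike 7 from v_1, v_7.
That leaves v_6 = 9. Strike 9 from v_2, v_5, v_7.
v_7 must be 5 (only option left). Eliminate 5 elsewhere: v_5.
The 4 still-open variables together cover exactly {4, 6, 8, 10} — 4 values for 4 variables — and 8 appears only in v_3's list, so v_3 = 8.

8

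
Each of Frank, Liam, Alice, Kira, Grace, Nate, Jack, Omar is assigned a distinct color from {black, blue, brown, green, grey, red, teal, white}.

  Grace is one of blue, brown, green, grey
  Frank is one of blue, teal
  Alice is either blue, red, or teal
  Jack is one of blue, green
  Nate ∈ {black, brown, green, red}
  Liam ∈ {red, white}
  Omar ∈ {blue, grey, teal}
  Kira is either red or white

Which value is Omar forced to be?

The 8 variables together cover exactly {black, blue, brown, green, grey, red, teal, white} — 8 values for 8 variables — and black appears only in Nate's list, so Nate = black.
Among the 7 still-open variables, brown fits only Grace (and all 7 values in {blue, brown, green, grey, red, teal, white} must be used), so Grace = brown.
Among the 6 still-open variables, green fits only Jack (and all 6 values in {blue, green, grey, red, teal, white} must be used), so Jack = green.
The 5 still-open variables draw from only 5 values {blue, grey, red, teal, white}, so each is used; only Omar can be grey, hence Omar = grey.

grey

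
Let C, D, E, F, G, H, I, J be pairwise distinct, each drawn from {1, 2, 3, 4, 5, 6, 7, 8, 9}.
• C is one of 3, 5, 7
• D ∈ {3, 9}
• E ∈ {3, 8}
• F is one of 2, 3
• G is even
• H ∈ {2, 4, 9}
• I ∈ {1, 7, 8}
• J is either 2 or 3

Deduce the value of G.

6

F and J share exactly the 2 values {2, 3}; by pigeonhole those values go to them, so strike 2, 3 from C, D, E, G, H.
That leaves D = 9. Strike 9 from H.
That leaves E = 8. Eliminate 8 elsewhere: G, I.
H must be 4 (only option left). Remove 4 from G.
So G = 6.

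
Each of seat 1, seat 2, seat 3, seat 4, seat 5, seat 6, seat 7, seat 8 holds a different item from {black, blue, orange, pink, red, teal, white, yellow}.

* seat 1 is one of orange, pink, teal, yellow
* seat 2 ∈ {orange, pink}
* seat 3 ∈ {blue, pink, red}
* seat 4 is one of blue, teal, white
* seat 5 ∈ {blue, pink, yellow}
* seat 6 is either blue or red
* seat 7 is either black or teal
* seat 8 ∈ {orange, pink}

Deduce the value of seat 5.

yellow

Among the 8 variables, black fits only seat 7 (and all 8 values in {black, blue, orange, pink, red, teal, white, yellow} must be used), so seat 7 = black.
The 7 still-open variables draw from only 7 values {blue, orange, pink, red, teal, white, yellow}, so each is used; only seat 4 can be white, hence seat 4 = white.
Among the 6 still-open variables, teal fits only seat 1 (and all 6 values in {blue, orange, pink, red, teal, yellow} must be used), so seat 1 = teal.
Among the 5 still-open variables, yellow fits only seat 5 (and all 5 values in {blue, orange, pink, red, yellow} must be used), so seat 5 = yellow.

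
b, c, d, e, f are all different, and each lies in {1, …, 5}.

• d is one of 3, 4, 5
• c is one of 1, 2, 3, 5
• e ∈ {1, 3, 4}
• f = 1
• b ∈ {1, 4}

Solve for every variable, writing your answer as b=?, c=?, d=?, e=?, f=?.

f has just one choice, so f = 1. Remove 1 from b, c, e.
b must be 4 (only option left). Strike 4 from d, e.
e must be 3 (only option left). Strike 3 from c, d.
That leaves d = 5. Eliminate 5 elsewhere: c.
c must be 2 (only option left).

b=4, c=2, d=5, e=3, f=1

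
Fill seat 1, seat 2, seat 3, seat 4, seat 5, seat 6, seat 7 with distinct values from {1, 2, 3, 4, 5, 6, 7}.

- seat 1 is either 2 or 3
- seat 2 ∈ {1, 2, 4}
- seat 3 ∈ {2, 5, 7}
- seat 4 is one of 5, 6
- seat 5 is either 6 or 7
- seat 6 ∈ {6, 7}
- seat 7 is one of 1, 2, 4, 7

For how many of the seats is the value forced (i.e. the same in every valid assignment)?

Among the 7 variables, 3 fits only seat 1 (and all 7 values in {1, 2, 3, 4, 5, 6, 7} must be used), so seat 1 = 3.
seat 5 and seat 6 share exactly the 2 values {6, 7}; by pigeonhole those values go to them, so strike 6, 7 from seat 3, seat 4, seat 7.
seat 4 has just one choice, so seat 4 = 5. Strike 5 from seat 3.
That leaves seat 3 = 2. Strike 2 from seat 2, seat 7.
Determined: seat 1=3, seat 3=2, seat 4=5. The other seats each still have more than one consistent value. That makes 3.

3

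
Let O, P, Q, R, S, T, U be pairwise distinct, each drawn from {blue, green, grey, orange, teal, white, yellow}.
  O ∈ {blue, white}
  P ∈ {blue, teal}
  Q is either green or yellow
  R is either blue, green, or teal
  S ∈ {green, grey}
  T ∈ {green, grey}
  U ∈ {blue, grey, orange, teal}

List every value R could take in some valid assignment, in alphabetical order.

Among the 7 variables, orange fits only U (and all 7 values in {blue, green, grey, orange, teal, white, yellow} must be used), so U = orange.
The 6 still-open variables draw from only 6 values {blue, green, grey, teal, white, yellow}, so each is used; only O can be white, hence O = white.
Among the 5 still-open variables, yellow fits only Q (and all 5 values in {blue, green, grey, teal, yellow} must be used), so Q = yellow.
S and T between them cover only {green, grey} — a naked pair. Remove those values from R.
No further eliminations apply; R can still be any of blue, teal.

blue, teal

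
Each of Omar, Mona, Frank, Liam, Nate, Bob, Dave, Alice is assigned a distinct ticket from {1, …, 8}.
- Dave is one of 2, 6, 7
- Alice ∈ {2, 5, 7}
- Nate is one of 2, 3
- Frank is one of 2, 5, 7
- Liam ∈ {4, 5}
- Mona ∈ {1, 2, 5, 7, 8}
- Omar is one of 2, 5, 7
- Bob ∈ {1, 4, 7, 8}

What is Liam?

Among the 8 variables, 3 fits only Nate (and all 8 values in {1, 2, 3, 4, 5, 6, 7, 8} must be used), so Nate = 3.
Among the 7 still-open variables, 6 fits only Dave (and all 7 values in {1, 2, 4, 5, 6, 7, 8} must be used), so Dave = 6.
Omar, Frank, Alice share exactly the 3 values {2, 5, 7}; by pigeonhole those values go to them, so strike 2, 5, 7 from Mona, Liam, Bob.
So Liam = 4.

4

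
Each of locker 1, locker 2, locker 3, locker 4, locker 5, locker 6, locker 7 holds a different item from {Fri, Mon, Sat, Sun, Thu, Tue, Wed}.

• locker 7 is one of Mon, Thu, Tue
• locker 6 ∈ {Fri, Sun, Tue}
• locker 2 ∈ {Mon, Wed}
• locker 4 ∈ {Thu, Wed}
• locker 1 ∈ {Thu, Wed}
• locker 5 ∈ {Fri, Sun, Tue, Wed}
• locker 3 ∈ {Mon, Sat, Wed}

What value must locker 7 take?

The 7 variables draw from only 7 values {Fri, Mon, Sat, Sun, Thu, Tue, Wed}, so each is used; only locker 3 can be Sat, hence locker 3 = Sat.
locker 1 and locker 4 share exactly the 2 values {Thu, Wed}; by pigeonhole those values go to them, so strike Thu, Wed from locker 2, locker 5, locker 7.
locker 2's domain is down to {Mon}, so locker 2 = Mon. So locker 7 can't be Mon.
So locker 7 = Tue.

Tue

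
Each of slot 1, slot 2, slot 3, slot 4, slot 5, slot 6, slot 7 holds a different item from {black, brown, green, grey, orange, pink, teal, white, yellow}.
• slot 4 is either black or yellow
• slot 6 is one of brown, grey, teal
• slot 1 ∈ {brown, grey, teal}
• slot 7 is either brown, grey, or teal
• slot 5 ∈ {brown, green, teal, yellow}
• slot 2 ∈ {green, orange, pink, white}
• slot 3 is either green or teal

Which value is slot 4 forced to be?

The 3 variables slot 1, slot 6, slot 7 are confined to {brown, grey, teal}, which locks those values in; drop them from slot 3, slot 5.
slot 3's domain is down to {green}, so slot 3 = green. Strike green from slot 2, slot 5.
slot 5's domain is down to {yellow}, so slot 5 = yellow. So slot 4 can't be yellow.
So slot 4 = black.

black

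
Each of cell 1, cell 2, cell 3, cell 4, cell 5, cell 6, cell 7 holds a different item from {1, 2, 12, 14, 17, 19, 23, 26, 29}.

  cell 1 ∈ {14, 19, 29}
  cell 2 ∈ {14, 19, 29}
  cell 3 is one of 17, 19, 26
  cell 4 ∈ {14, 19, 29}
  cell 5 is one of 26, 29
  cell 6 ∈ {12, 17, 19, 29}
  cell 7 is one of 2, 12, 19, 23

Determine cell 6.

The 3 variables cell 1, cell 2, cell 4 are confined to {14, 19, 29}, which locks those values in; drop them from cell 3, cell 5, cell 6, cell 7.
That leaves cell 5 = 26. Eliminate 26 elsewhere: cell 3.
cell 3 must be 17 (only option left). So cell 6 can't be 17.
So cell 6 = 12.

12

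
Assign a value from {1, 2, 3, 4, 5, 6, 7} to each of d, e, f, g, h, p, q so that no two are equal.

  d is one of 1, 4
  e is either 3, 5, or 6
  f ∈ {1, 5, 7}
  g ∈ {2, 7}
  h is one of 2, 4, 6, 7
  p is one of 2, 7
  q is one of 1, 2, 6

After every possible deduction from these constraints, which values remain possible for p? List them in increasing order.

2, 7

Among the 7 variables, 3 fits only e (and all 7 values in {1, 2, 3, 4, 5, 6, 7} must be used), so e = 3.
Among the 6 still-open variables, 5 fits only f (and all 6 values in {1, 2, 4, 5, 6, 7} must be used), so f = 5.
g and p between them cover only {2, 7} — a naked pair. Remove those values from h, q.
No further eliminations apply; p can still be any of 2, 7.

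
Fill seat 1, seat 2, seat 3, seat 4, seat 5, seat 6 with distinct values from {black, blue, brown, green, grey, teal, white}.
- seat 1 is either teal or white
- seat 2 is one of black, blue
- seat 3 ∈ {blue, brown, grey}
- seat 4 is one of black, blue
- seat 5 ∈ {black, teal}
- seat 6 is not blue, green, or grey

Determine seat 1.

white

Among the 6 variables, grey fits only seat 3 (and all 6 values in {black, blue, brown, grey, teal, white} must be used), so seat 3 = grey.
Among the 5 still-open variables, brown fits only seat 6 (and all 5 values in {black, blue, brown, teal, white} must be used), so seat 6 = brown.
The 4 still-open variables draw from only 4 values {black, blue, teal, white}, so each is used; only seat 1 can be white, hence seat 1 = white.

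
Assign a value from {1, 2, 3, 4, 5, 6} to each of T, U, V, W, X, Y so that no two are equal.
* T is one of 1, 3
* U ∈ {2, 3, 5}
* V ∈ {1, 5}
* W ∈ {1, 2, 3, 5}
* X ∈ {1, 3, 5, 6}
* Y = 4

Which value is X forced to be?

6

Y's domain is down to {4}, so Y = 4.
The 5 still-open variables together cover exactly {1, 2, 3, 5, 6} — 5 values for 5 variables — and 6 appears only in X's list, so X = 6.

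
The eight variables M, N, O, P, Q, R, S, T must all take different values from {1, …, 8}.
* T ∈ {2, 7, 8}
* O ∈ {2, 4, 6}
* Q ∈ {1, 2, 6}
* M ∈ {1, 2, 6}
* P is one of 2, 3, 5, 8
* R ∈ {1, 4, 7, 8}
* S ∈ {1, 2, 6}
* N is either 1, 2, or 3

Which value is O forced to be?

4

Among the 8 variables, 5 fits only P (and all 8 values in {1, 2, 3, 4, 5, 6, 7, 8} must be used), so P = 5.
The 7 still-open variables together cover exactly {1, 2, 3, 4, 6, 7, 8} — 7 values for 7 variables — and 3 appears only in N's list, so N = 3.
The 3 variables M, Q, S are confined to {1, 2, 6}, which locks those values in; drop them from O, R, T.
So O = 4.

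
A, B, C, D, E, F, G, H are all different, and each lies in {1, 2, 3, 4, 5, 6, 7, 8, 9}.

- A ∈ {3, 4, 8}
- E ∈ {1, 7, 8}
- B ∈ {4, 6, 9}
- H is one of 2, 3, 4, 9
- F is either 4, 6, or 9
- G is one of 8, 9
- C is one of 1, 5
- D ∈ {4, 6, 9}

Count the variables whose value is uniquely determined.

3

The 3 variables B, D, F are confined to {4, 6, 9}, which locks those values in; drop them from A, G, H.
G has just one choice, so G = 8. Strike 8 from A, E.
That leaves A = 3. Remove 3 from H.
H must be 2 (only option left).
Determined: A=3, G=8, H=2. The other variables each still have more than one consistent value. That makes 3.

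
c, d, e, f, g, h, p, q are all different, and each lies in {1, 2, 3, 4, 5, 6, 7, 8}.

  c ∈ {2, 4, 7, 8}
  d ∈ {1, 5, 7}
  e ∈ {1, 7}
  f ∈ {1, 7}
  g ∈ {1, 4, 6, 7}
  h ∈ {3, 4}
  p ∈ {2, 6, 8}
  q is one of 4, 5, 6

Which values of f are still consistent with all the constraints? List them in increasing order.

1, 7

The 8 variables draw from only 8 values {1, 2, 3, 4, 5, 6, 7, 8}, so each is used; only h can be 3, hence h = 3.
e and f share exactly the 2 values {1, 7}; by pigeonhole those values go to them, so strike 1, 7 from c, d, g.
d's domain is down to {5}, so d = 5. Strike 5 from q.
The 2 variables g and q are confined to {4, 6}, which locks those values in; drop them from c, p.
No further eliminations apply; f can still be any of 1, 7.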